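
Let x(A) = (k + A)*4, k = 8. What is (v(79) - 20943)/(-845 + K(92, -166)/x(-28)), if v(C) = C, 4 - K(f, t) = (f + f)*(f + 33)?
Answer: 417280/11151 ≈ 37.421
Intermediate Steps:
K(f, t) = 4 - 2*f*(33 + f) (K(f, t) = 4 - (f + f)*(f + 33) = 4 - 2*f*(33 + f))
x(A) = 32 + 4*A (x(A) = (8 + A)*4 = 32 + 4*A)
(v(79) - 20943)/(-845 + K(92, -166)/x(-28)) = (79 - 20943)/(-845 + (4 - 66*92 - 2*92²)/(32 + 4*(-28))) = -20864/(-845 + (4 - 6072 - 2*8464)/(32 - 112)) = -20864/(-845 + (4 - 6072 - 16928)/(-80)) = -20864/(-845 - 22996*(-1/80)) = -20864/(-845 + 5749/20) = -20864/(-11151/20) = -20864*(-20/11151) = 417280/11151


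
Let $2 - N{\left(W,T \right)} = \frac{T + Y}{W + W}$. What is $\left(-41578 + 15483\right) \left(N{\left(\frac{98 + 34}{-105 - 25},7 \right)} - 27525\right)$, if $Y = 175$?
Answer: $\frac{47247685285}{66} \approx 7.1587 \cdot 10^{8}$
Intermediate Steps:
$N{\left(W,T \right)} = 2 - \frac{175 + T}{2 W}$ ($N{\left(W,T \right)} = 2 - \frac{T + 175}{W + W} = 2 - \frac{175 + T}{2 W}$)
$\left(-41578 + 15483\right) \left(N{\left(\frac{98 + 34}{-105 - 25},7 \right)} - 27525\right) = \left(-41578 + 15483\right) \left(\frac{-175 - 7 + 4 \frac{98 + 34}{-105 - 25}}{2 \frac{98 + 34}{-105 - 25}} - 27525\right) = - 26095 \left(\frac{-175 - 7 + 4 \frac{132}{-130}}{2 \frac{132}{-130}} - 27525\right) = - 26095 \left(\frac{-175 - 7 + 4 \cdot 132 \left(- \frac{1}{130}\right)}{2 \cdot 132 \left(- \frac{1}{130}\right)} - 27525\right) = - 26095 \left(\frac{-175 - 7 + 4 \left(- \frac{66}{65}\right)}{2 \left(- \frac{66}{65}\right)} - 27525\right) = - 26095 \left(\frac{1}{2} \left(- \frac{65}{66}\right) \left(-175 - 7 - \frac{264}{65}\right) - 27525\right) = - 26095 \left(\frac{1}{2} \left(- \frac{65}{66}\right) \left(- \frac{12094}{65}\right) - 27525\right) = - 26095 \left(\frac{6047}{66} - 27525\right) = \left(-26095\right) \left(- \frac{1810603}{66}\right) = \frac{47247685285}{66}$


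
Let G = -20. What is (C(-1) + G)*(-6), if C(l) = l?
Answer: 126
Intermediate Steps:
(C(-1) + G)*(-6) = (-1 - 20)*(-6) = -21*(-6) = 126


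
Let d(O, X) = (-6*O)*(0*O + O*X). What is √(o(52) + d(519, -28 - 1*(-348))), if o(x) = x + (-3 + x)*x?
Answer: 2*I*√129292630 ≈ 22741.0*I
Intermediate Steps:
d(O, X) = -6*X*O² (d(O, X) = (-6*O)*(0 + O*X) = (-6*O)*(O*X) = -6*X*O²)
o(x) = x + x*(-3 + x)
√(o(52) + d(519, -28 - 1*(-348))) = √(52*(-2 + 52) - 6*(-28 - 1*(-348))*519²) = √(52*50 - 6*(-28 + 348)*269361) = √(2600 - 6*320*269361) = √(2600 - 517173120) = √(-517170520) = 2*I*√129292630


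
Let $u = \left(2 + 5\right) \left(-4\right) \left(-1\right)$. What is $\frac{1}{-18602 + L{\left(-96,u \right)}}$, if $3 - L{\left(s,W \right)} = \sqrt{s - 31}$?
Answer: $\frac{i}{\sqrt{127} - 18599 i} \approx -5.3766 \cdot 10^{-5} + 3.2578 \cdot 10^{-8} i$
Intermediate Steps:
$u = 28$ ($u = 7 \left(-4\right) \left(-1\right) = \left(-28\right) \left(-1\right) = 28$)
$L{\left(s,W \right)} = 3 - \sqrt{-31 + s}$ ($L{\left(s,W \right)} = 3 - \sqrt{s - 31} = 3 - \sqrt{-31 + s}$)
$\frac{1}{-18602 + L{\left(-96,u \right)}} = \frac{1}{-18602 + \left(3 - \sqrt{-31 - 96}\right)} = \frac{1}{-18602 + \left(3 - \sqrt{-127}\right)} = \frac{1}{-18602 + \left(3 - i \sqrt{127}\right)} = \frac{1}{-18599 - i \sqrt{127}}$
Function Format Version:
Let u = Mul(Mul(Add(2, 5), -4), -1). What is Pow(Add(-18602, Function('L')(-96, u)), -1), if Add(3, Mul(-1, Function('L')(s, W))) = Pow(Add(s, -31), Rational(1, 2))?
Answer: Mul(I, Pow(Add(Pow(127, Rational(1, 2)), Mul(-18599, I)), -1)) ≈ Add(-5.3766e-5, Mul(3.2578e-8, I))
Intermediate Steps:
u = 28 (u = Mul(Mul(7, -4), -1) = Mul(-28, -1) = 28)
Function('L')(s, W) = Add(3, Mul(-1, Pow(Add(-31, s), Rational(1, 2)))) (Function('L')(s, W) = Add(3, Mul(-1, Pow(Add(s, -31), Rational(1, 2)))) = Add(3, Mul(-1, Pow(Add(-31, s), Rational(1, 2)))))
Pow(Add(-18602, Function('L')(-96, u)), -1) = Pow(Add(-18602, Add(3, Mul(-1, Pow(Add(-31, -96), Rational(1, 2))))), -1) = Pow(Add(-18602, Add(3, Mul(-1, Pow(-127, Rational(1, 2))))), -1) = Pow(Add(-18602, Add(3, Mul(-1, Mul(I, Pow(127, Rational(1, 2)))))), -1) = Pow(Add(-18602, Add(3, Mul(-1, I, Pow(127, Rational(1, 2))))), -1) = Pow(Add(-18599, Mul(-1, I, Pow(127, Rational(1, 2)))), -1)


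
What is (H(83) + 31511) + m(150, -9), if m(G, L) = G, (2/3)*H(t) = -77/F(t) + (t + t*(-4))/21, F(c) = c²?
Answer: 1525929914/48223 ≈ 31643.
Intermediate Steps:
H(t) = -231/(2*t²) - 3*t/14 (H(t) = 3*(-77/t² + (t + t*(-4))/21)/2 = 3*(-77/t² + (t - 4*t)*(1/21))/2 = 3*(-77/t² - 3*t*(1/21))/2 = 3*(-77/t² - t/7)/2 = -231/(2*t²) - 3*t/14)
(H(83) + 31511) + m(150, -9) = ((3/14)*(-539 - 1*83³)/83² + 31511) + 150 = ((3/14)*(1/6889)*(-539 - 1*571787) + 31511) + 150 = ((3/14)*(1/6889)*(-539 - 571787) + 31511) + 150 = ((3/14)*(1/6889)*(-572326) + 31511) + 150 = (-858489/48223 + 31511) + 150 = 1518696464/48223 + 150 = 1525929914/48223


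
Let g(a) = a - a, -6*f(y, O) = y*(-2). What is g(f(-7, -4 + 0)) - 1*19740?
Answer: -19740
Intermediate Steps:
f(y, O) = y/3 (f(y, O) = -y*(-2)/6 = -(-1)*y/3 = y/3)
g(a) = 0
g(f(-7, -4 + 0)) - 1*19740 = 0 - 1*19740 = 0 - 19740 = -19740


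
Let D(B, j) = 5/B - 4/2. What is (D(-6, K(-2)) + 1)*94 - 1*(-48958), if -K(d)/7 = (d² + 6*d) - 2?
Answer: 146357/3 ≈ 48786.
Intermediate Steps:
K(d) = 14 - 42*d - 7*d² (K(d) = -7*((d² + 6*d) - 2) = -7*(-2 + d² + 6*d) = 14 - 42*d - 7*d²)
D(B, j) = -2 + 5/B (D(B, j) = 5/B - 4*½ = 5/B - 2 = -2 + 5/B)
(D(-6, K(-2)) + 1)*94 - 1*(-48958) = ((-2 + 5/(-6)) + 1)*94 - 1*(-48958) = ((-2 + 5*(-⅙)) + 1)*94 + 48958 = ((-2 - ⅚) + 1)*94 + 48958 = (-17/6 + 1)*94 + 48958 = -11/6*94 + 48958 = -517/3 + 48958 = 146357/3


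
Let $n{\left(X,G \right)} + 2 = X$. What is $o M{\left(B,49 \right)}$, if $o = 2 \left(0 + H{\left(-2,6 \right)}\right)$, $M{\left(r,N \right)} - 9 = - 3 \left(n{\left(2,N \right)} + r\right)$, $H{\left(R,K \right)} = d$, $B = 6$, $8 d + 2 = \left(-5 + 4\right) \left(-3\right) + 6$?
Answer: $- \frac{63}{4} \approx -15.75$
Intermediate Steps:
$n{\left(X,G \right)} = -2 + X$
$d = \frac{7}{8}$ ($d = - \frac{1}{4} + \frac{\left(-5 + 4\right) \left(-3\right) + 6}{8} = - \frac{1}{4} + \frac{\left(-1\right) \left(-3\right) + 6}{8} = - \frac{1}{4} + \frac{3 + 6}{8} = - \frac{1}{4} + \frac{1}{8} \cdot 9 = - \frac{1}{4} + \frac{9}{8} = \frac{7}{8} \approx 0.875$)
$H{\left(R,K \right)} = \frac{7}{8}$
$M{\left(r,N \right)} = 9 - 3 r$ ($M{\left(r,N \right)} = 9 - 3 \left(\left(-2 + 2\right) + r\right) = 9 - 3 \left(0 + r\right) = 9 - 3 r$)
$o = \frac{7}{4}$ ($o = 2 \left(0 + \frac{7}{8}\right) = 2 \cdot \frac{7}{8} = \frac{7}{4} \approx 1.75$)
$o M{\left(B,49 \right)} = \frac{7 \left(9 - 18\right)}{4} = \frac{7}{4} \left(-9\right) = - \frac{63}{4}$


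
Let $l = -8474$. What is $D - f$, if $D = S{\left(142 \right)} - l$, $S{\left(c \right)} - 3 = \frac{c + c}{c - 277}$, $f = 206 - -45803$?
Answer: $- \frac{5067104}{135} \approx -37534.0$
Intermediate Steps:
$f = 46009$ ($f = 206 + 45803 = 46009$)
$S{\left(c \right)} = 3 + \frac{2 c}{-277 + c}$ ($S{\left(c \right)} = 3 + \frac{c + c}{c - 277} = 3 + \frac{2 c}{-277 + c}$)
$D = \frac{1144111}{135}$ ($D = \frac{-831 + 5 \cdot 142}{-277 + 142} - -8474 = \frac{-831 + 710}{-135} + 8474 = \left(- \frac{1}{135}\right) \left(-121\right) + 8474 = \frac{121}{135} + 8474 = \frac{1144111}{135} \approx 8474.9$)
$D - f = \frac{1144111}{135} - 46009 = - \frac{5067104}{135}$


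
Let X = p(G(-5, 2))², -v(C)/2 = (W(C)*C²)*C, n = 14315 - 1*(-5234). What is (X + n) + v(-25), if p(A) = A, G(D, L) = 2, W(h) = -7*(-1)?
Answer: 238303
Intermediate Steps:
n = 19549 (n = 14315 + 5234 = 19549)
W(h) = 7
v(C) = -14*C³ (v(C) = -2*7*C²*C = -14*C³)
X = 4 (X = 2² = 4)
(X + n) + v(-25) = (4 + 19549) - 14*(-25)³ = 19553 - 14*(-15625) = 19553 + 218750 = 238303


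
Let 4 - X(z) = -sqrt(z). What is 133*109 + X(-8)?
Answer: 14501 + 2*I*sqrt(2) ≈ 14501.0 + 2.8284*I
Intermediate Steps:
X(z) = 4 + sqrt(z) (X(z) = 4 - (-1)*sqrt(z) = 4 + sqrt(z))
133*109 + X(-8) = 133*109 + (4 + sqrt(-8)) = 14497 + (4 + 2*I*sqrt(2)) = 14501 + 2*I*sqrt(2)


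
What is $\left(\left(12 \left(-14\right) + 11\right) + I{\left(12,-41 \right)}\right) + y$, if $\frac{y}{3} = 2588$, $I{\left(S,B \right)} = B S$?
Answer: $7115$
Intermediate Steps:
$y = 7764$ ($y = 3 \cdot 2588 = 7764$)
$\left(\left(12 \left(-14\right) + 11\right) + I{\left(12,-41 \right)}\right) + y = \left(\left(12 \left(-14\right) + 11\right) - 492\right) + 7764 = \left(\left(-168 + 11\right) - 492\right) + 7764 = \left(-157 - 492\right) + 7764 = -649 + 7764 = 7115$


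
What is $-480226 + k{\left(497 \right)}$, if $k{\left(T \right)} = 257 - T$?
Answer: $-480466$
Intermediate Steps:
$-480226 + k{\left(497 \right)} = -480226 + \left(257 - 497\right) = -480226 - 240 = -480466$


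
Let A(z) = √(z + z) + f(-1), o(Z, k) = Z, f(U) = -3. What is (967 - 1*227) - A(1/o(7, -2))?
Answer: 743 - √14/7 ≈ 742.47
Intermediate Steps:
A(z) = -3 + √2*√z (A(z) = √(z + z) - 3 = √(2*z) - 3 = √2*√z - 3 = -3 + √2*√z)
(967 - 1*227) - A(1/o(7, -2)) = (967 - 1*227) - (-3 + √2*√(1/7)) = (967 - 227) - (-3 + √2*√(⅐)) = 740 - (-3 + √2*(√7/7)) = 740 - (-3 + √14/7) = 740 + (3 - √14/7) = 743 - √14/7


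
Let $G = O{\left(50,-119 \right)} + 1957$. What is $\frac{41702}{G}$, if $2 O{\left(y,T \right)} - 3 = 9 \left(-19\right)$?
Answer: $\frac{41702}{1873} \approx 22.265$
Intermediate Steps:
$O{\left(y,T \right)} = -84$ ($O{\left(y,T \right)} = \frac{3}{2} + \frac{9 \left(-19\right)}{2} = \frac{3}{2} + \frac{1}{2} \left(-171\right) = \frac{3}{2} - \frac{171}{2} = -84$)
$G = 1873$ ($G = -84 + 1957 = 1873$)
$\frac{41702}{G} = \frac{41702}{1873}$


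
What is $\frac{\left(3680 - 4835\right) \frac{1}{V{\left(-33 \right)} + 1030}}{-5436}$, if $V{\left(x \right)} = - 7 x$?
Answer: $\frac{385}{2284932} \approx 0.0001685$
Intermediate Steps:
$\frac{\left(3680 - 4835\right) \frac{1}{V{\left(-33 \right)} + 1030}}{-5436} = \frac{\left(3680 - 4835\right) \frac{1}{\left(-7\right) \left(-33\right) + 1030}}{-5436} = - \frac{1155}{231 + 1030} \left(- \frac{1}{5436}\right) = - \frac{1155}{1261} \left(- \frac{1}{5436}\right) = \left(-1155\right) \frac{1}{1261} \left(- \frac{1}{5436}\right) = \left(- \frac{1155}{1261}\right) \left(- \frac{1}{5436}\right) = \frac{385}{2284932}$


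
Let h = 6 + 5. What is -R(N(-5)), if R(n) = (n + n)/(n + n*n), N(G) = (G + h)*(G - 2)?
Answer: 2/41 ≈ 0.048781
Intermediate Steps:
h = 11
N(G) = (-2 + G)*(11 + G) (N(G) = (G + 11)*(G - 2) = (11 + G)*(-2 + G) = (-2 + G)*(11 + G))
R(n) = 2*n/(n + n²) (R(n) = (2*n)/(n + n²) = 2*n/(n + n²))
-R(N(-5)) = -2/(1 + (-22 + (-5)² + 9*(-5))) = -2/(1 + (-22 + 25 - 45)) = -2/(1 - 42) = -2/(-41) = -2*(-1)/41 = -1*(-2/41) = 2/41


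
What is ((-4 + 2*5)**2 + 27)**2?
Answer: 3969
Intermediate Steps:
((-4 + 2*5)**2 + 27)**2 = ((-4 + 10)**2 + 27)**2 = (6**2 + 27)**2 = (36 + 27)**2 = 63**2 = 3969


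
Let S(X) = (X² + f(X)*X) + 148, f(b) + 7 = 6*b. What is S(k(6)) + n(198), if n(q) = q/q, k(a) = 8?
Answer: 541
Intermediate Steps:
f(b) = -7 + 6*b
n(q) = 1
S(X) = 148 + X² + X*(-7 + 6*X) (S(X) = (X² + (-7 + 6*X)*X) + 148 = (X² + X*(-7 + 6*X)) + 148 = 148 + X² + X*(-7 + 6*X))
S(k(6)) + n(198) = (148 - 7*8 + 7*8²) + 1 = (148 - 56 + 7*64) + 1 = (148 - 56 + 448) + 1 = 540 + 1 = 541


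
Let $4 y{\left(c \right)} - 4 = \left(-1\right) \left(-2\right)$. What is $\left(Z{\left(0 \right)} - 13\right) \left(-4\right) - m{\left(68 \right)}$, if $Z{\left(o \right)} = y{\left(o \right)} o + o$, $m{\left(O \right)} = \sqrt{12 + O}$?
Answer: $52 - 4 \sqrt{5} \approx 43.056$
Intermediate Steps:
$y{\left(c \right)} = \frac{3}{2}$ ($y{\left(c \right)} = 1 + \frac{\left(-1\right) \left(-2\right)}{4} = 1 + \frac{1}{4} \cdot 2 = 1 + \frac{1}{2} = \frac{3}{2}$)
$Z{\left(o \right)} = \frac{5 o}{2}$ ($Z{\left(o \right)} = \frac{3 o}{2} + o = \frac{5 o}{2}$)
$\left(Z{\left(0 \right)} - 13\right) \left(-4\right) - m{\left(68 \right)} = \left(\frac{5}{2} \cdot 0 - 13\right) \left(-4\right) - \sqrt{12 + 68} = \left(0 - 13\right) \left(-4\right) - \sqrt{80} = \left(-13\right) \left(-4\right) - 4 \sqrt{5} = 52 - 4 \sqrt{5}$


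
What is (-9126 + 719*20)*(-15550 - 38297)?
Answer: -282912138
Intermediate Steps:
(-9126 + 719*20)*(-15550 - 38297) = (-9126 + 14380)*(-53847) = 5254*(-53847) = -282912138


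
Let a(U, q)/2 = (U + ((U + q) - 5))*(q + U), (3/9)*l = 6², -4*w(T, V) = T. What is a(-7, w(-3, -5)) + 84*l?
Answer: 74401/8 ≈ 9300.1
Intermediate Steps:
w(T, V) = -T/4
l = 108 (l = 3*6² = 3*36 = 108)
a(U, q) = 2*(U + q)*(-5 + q + 2*U) (a(U, q) = 2*((U + ((U + q) - 5))*(q + U)) = 2*((U + (-5 + U + q))*(U + q)) = 2*((-5 + q + 2*U)*(U + q)) = 2*((U + q)*(-5 + q + 2*U)) = 2*(U + q)*(-5 + q + 2*U))
a(-7, w(-3, -5)) + 84*l = (-10*(-7) - (-5)*(-3)/2 + 2*(-¼*(-3))² + 4*(-7)² + 6*(-7)*(-¼*(-3))) + 84*108 = (70 - 10*¾ + 2*(¾)² + 4*49 + 6*(-7)*(¾)) + 9072 = (70 - 15/2 + 2*(9/16) + 196 - 63/2) + 9072 = (70 - 15/2 + 9/8 + 196 - 63/2) + 9072 = 1825/8 + 9072 = 74401/8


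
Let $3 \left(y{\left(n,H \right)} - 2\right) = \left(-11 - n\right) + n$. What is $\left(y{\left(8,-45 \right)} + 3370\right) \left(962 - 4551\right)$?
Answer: $- \frac{36266845}{3} \approx -1.2089 \cdot 10^{7}$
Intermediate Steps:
$y{\left(n,H \right)} = - \frac{5}{3}$ ($y{\left(n,H \right)} = 2 + \frac{\left(-11 - n\right) + n}{3} = 2 + \frac{1}{3} \left(-11\right) = 2 - \frac{11}{3} = - \frac{5}{3}$)
$\left(y{\left(8,-45 \right)} + 3370\right) \left(962 - 4551\right) = \left(- \frac{5}{3} + 3370\right) \left(962 - 4551\right) = \frac{10105}{3} \left(-3589\right) = - \frac{36266845}{3}$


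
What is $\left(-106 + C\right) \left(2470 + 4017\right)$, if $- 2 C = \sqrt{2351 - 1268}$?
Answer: $-687622 - \frac{123253 \sqrt{3}}{2} \approx -7.9436 \cdot 10^{5}$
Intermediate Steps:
$C = - \frac{19 \sqrt{3}}{2}$ ($C = - \frac{\sqrt{2351 - 1268}}{2} = - \frac{\sqrt{1083}}{2} = - \frac{19 \sqrt{3}}{2} \approx -16.454$)
$\left(-106 + C\right) \left(2470 + 4017\right) = \left(-106 - \frac{19 \sqrt{3}}{2}\right) \left(2470 + 4017\right) = \left(-106 - \frac{19 \sqrt{3}}{2}\right) 6487 = -687622 - \frac{123253 \sqrt{3}}{2}$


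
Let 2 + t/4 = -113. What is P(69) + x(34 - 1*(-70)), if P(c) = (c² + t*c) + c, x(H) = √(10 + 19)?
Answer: -26910 + √29 ≈ -26905.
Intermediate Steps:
t = -460 (t = -8 + 4*(-113) = -8 - 452 = -460)
x(H) = √29
P(c) = c² - 459*c (P(c) = (c² - 460*c) + c = c² - 459*c)
P(69) + x(34 - 1*(-70)) = 69*(-459 + 69) + √29 = 69*(-390) + √29 = -26910 + √29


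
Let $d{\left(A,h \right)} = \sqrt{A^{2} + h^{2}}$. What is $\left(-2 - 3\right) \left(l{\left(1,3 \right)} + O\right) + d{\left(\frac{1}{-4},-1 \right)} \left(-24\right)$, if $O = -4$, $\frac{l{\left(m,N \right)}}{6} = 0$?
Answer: $20 - 6 \sqrt{17} \approx -4.7386$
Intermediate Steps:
$l{\left(m,N \right)} = 0$ ($l{\left(m,N \right)} = 6 \cdot 0 = 0$)
$\left(-2 - 3\right) \left(l{\left(1,3 \right)} + O\right) + d{\left(\frac{1}{-4},-1 \right)} \left(-24\right) = \left(-2 - 3\right) \left(0 - 4\right) + \sqrt{\left(\frac{1}{-4}\right)^{2} + \left(-1\right)^{2}} \left(-24\right) = \left(-5\right) \left(-4\right) + \sqrt{\left(- \frac{1}{4}\right)^{2} + 1} \left(-24\right) = 20 + \sqrt{\frac{1}{16} + 1} \left(-24\right) = 20 + \sqrt{\frac{17}{16}} \left(-24\right) = 20 + \frac{\sqrt{17}}{4} \left(-24\right) = 20 - 6 \sqrt{17}$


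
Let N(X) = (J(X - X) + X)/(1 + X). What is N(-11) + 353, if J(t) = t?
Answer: 3541/10 ≈ 354.10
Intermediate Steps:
N(X) = X/(1 + X) (N(X) = ((X - X) + X)/(1 + X) = (0 + X)/(1 + X) = X/(1 + X))
N(-11) + 353 = -11/(1 - 11) + 353 = -11/(-10) + 353 = -11*(-⅒) + 353 = 11/10 + 353 = 3541/10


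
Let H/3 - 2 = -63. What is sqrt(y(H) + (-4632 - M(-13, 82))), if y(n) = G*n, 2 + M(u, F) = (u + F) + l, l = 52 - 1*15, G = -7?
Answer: I*sqrt(3455) ≈ 58.779*I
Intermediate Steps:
H = -183 (H = 6 + 3*(-63) = 6 - 189 = -183)
l = 37 (l = 52 - 15 = 37)
M(u, F) = 35 + F + u (M(u, F) = -2 + ((u + F) + 37) = -2 + ((F + u) + 37) = -2 + (37 + F + u) = 35 + F + u)
y(n) = -7*n
sqrt(y(H) + (-4632 - M(-13, 82))) = sqrt(-7*(-183) + (-4632 - (35 + 82 - 13))) = sqrt(1281 + (-4632 - 1*104)) = sqrt(1281 + (-4632 - 104)) = sqrt(1281 - 4736) = sqrt(-3455) = I*sqrt(3455)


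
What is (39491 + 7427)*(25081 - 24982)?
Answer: 4644882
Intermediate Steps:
(39491 + 7427)*(25081 - 24982) = 46918*99 = 4644882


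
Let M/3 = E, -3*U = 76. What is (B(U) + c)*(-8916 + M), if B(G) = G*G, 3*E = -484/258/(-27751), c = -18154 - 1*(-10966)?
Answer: 1880492725520552/32218911 ≈ 5.8366e+7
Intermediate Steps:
c = -7188 (c = -18154 + 10966 = -7188)
E = 242/10739637 (E = (-484/258/(-27751))/3 = (-484*1/258*(-1/27751))/3 = (-242/129*(-1/27751))/3 = (⅓)*(242/3579879) = 242/10739637 ≈ 2.2533e-5)
U = -76/3 (U = -⅓*76 = -76/3 ≈ -25.333)
M = 242/3579879 (M = 3*(242/10739637) = 242/3579879 ≈ 6.7600e-5)
B(G) = G²
(B(U) + c)*(-8916 + M) = ((-76/3)² - 7188)*(-8916 + 242/3579879) = (5776/9 - 7188)*(-31918200922/3579879) = -58916/9*(-31918200922/3579879) = 1880492725520552/32218911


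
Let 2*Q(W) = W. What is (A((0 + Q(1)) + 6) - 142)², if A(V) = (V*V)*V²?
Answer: 691111521/256 ≈ 2.6997e+6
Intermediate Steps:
Q(W) = W/2
A(V) = V⁴ (A(V) = V²*V² = V⁴)
(A((0 + Q(1)) + 6) - 142)² = (((0 + (½)*1) + 6)⁴ - 142)² = (((0 + ½) + 6)⁴ - 142)² = ((½ + 6)⁴ - 142)² = ((13/2)⁴ - 142)² = (28561/16 - 142)² = (26289/16)² = 691111521/256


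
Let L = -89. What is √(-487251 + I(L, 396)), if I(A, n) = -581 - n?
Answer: 2*I*√122057 ≈ 698.73*I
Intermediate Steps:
√(-487251 + I(L, 396)) = √(-487251 + (-581 - 1*396)) = √(-487251 + (-581 - 396)) = √(-487251 - 977) = √(-488228) = 2*I*√122057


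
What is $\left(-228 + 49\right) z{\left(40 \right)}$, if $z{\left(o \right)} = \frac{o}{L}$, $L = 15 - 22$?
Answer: $\frac{7160}{7} \approx 1022.9$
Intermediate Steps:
$L = -7$
$z{\left(o \right)} = - \frac{o}{7}$ ($z{\left(o \right)} = \frac{o}{-7} = o \left(- \frac{1}{7}\right) = - \frac{o}{7}$)
$\left(-228 + 49\right) z{\left(40 \right)} = \left(-228 + 49\right) \left(\left(- \frac{1}{7}\right) 40\right) = \left(-179\right) \left(- \frac{40}{7}\right) = \frac{7160}{7}$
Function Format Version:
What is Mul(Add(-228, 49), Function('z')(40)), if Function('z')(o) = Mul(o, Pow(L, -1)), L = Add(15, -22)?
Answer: Rational(7160, 7) ≈ 1022.9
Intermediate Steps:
L = -7
Function('z')(o) = Mul(Rational(-1, 7), o) (Function('z')(o) = Mul(o, Pow(-7, -1)) = Mul(o, Rational(-1, 7)) = Mul(Rational(-1, 7), o))
Mul(Add(-228, 49), Function('z')(40)) = Mul(Add(-228, 49), Mul(Rational(-1, 7), 40)) = Mul(-179, Rational(-40, 7)) = Rational(7160, 7)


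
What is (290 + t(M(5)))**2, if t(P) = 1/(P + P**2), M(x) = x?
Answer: 75707401/900 ≈ 84119.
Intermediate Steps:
(290 + t(M(5)))**2 = (290 + 1/(5*(1 + 5)))**2 = (290 + (1/5)/6)**2 = (290 + (1/5)*(1/6))**2 = (290 + 1/30)**2 = (8701/30)**2 = 75707401/900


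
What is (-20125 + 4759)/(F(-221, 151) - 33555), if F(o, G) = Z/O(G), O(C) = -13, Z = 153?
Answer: 33293/72728 ≈ 0.45777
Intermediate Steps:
F(o, G) = -153/13 (F(o, G) = 153/(-13) = 153*(-1/13) = -153/13)
(-20125 + 4759)/(F(-221, 151) - 33555) = (-20125 + 4759)/(-153/13 - 33555) = -15366/(-436368/13) = -15366*(-13/436368) = 33293/72728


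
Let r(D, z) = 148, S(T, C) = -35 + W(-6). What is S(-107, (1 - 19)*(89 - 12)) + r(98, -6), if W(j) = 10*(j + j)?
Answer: -7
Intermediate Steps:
W(j) = 20*j (W(j) = 10*(2*j) = 20*j)
S(T, C) = -155 (S(T, C) = -35 + 20*(-6) = -35 - 120 = -155)
S(-107, (1 - 19)*(89 - 12)) + r(98, -6) = -155 + 148 = -7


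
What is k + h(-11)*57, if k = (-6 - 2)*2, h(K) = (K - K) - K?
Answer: 611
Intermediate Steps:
h(K) = -K (h(K) = 0 - K = -K)
k = -16 (k = -8*2 = -16)
k + h(-11)*57 = -16 - 1*(-11)*57 = -16 + 11*57 = -16 + 627 = 611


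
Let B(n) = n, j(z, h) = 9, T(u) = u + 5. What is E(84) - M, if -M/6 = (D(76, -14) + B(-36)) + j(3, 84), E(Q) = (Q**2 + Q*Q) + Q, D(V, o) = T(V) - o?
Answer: 14604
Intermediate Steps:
T(u) = 5 + u
D(V, o) = 5 + V - o (D(V, o) = (5 + V) - o = 5 + V - o)
E(Q) = Q + 2*Q**2 (E(Q) = (Q**2 + Q**2) + Q = 2*Q**2 + Q = Q + 2*Q**2)
M = -408 (M = -6*(((5 + 76 - 1*(-14)) - 36) + 9) = -6*(((5 + 76 + 14) - 36) + 9) = -6*((95 - 36) + 9) = -6*(59 + 9) = -6*68 = -408)
E(84) - M = 84*(1 + 2*84) - 1*(-408) = 84*(1 + 168) + 408 = 84*169 + 408 = 14196 + 408 = 14604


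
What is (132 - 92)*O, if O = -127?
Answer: -5080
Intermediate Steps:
(132 - 92)*O = (132 - 92)*(-127) = 40*(-127) = -5080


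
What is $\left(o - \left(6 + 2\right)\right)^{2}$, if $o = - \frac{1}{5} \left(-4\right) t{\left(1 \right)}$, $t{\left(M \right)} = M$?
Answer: $\frac{1296}{25} \approx 51.84$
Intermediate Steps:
$o = \frac{4}{5}$ ($o = - \frac{1}{5} \left(-4\right) 1 = \left(-1\right) \frac{1}{5} \left(-4\right) 1 = \left(- \frac{1}{5}\right) \left(-4\right) 1 = \frac{4}{5} \cdot 1 = \frac{4}{5} \approx 0.8$)
$\left(o - \left(6 + 2\right)\right)^{2} = \left(\frac{4}{5} - \left(6 + 2\right)\right)^{2} = \left(\frac{4}{5} - 8\right)^{2} = \left(- \frac{36}{5}\right)^{2} = \frac{1296}{25}$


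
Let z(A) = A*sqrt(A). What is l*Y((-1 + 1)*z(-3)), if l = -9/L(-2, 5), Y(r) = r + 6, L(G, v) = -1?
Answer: 54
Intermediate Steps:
z(A) = A**(3/2)
Y(r) = 6 + r
l = 9 (l = -9/(-1) = -9*(-1) = 9)
l*Y((-1 + 1)*z(-3)) = 9*(6 + (-1 + 1)*(-3)**(3/2)) = 9*(6 + 0*(-3*I*sqrt(3))) = 9*(6 + 0) = 9*6 = 54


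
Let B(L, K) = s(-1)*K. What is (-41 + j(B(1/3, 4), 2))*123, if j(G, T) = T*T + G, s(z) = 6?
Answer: -1599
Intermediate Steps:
B(L, K) = 6*K
j(G, T) = G + T**2 (j(G, T) = T**2 + G = G + T**2)
(-41 + j(B(1/3, 4), 2))*123 = (-41 + (6*4 + 2**2))*123 = (-41 + (24 + 4))*123 = (-41 + 28)*123 = -13*123 = -1599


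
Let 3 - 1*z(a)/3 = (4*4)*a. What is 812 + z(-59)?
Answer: 3653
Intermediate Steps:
z(a) = 9 - 48*a (z(a) = 9 - 3*4*4*a = 9 - 48*a)
812 + z(-59) = 812 + (9 - 48*(-59)) = 812 + (9 + 2832) = 812 + 2841 = 3653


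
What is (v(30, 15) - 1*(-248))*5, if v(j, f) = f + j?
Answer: 1465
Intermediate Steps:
(v(30, 15) - 1*(-248))*5 = ((15 + 30) - 1*(-248))*5 = (45 + 248)*5 = 293*5 = 1465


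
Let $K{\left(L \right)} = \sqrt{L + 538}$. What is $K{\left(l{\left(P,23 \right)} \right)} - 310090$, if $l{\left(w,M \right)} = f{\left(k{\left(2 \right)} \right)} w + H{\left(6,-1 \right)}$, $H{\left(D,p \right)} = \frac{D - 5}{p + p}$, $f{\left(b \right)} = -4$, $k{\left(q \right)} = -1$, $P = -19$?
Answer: $-310090 + \frac{\sqrt{2454}}{2} \approx -3.1007 \cdot 10^{5}$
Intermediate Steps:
$H{\left(D,p \right)} = \frac{-5 + D}{2 p}$
$l{\left(w,M \right)} = - \frac{1}{2} - 4 w$ ($l{\left(w,M \right)} = - 4 w + \frac{-5 + 6}{2 \left(-1\right)} = - 4 w + \frac{1}{2} \left(-1\right) 1 = - 4 w - \frac{1}{2} = - \frac{1}{2} - 4 w$)
$K{\left(L \right)} = \sqrt{538 + L}$
$K{\left(l{\left(P,23 \right)} \right)} - 310090 = \sqrt{538 - - \frac{151}{2}} - 310090 = \sqrt{538 + \left(- \frac{1}{2} + 76\right)} - 310090 = \sqrt{538 + \frac{151}{2}} - 310090 = \sqrt{\frac{1227}{2}} - 310090 = \frac{\sqrt{2454}}{2} - 310090 = -310090 + \frac{\sqrt{2454}}{2}$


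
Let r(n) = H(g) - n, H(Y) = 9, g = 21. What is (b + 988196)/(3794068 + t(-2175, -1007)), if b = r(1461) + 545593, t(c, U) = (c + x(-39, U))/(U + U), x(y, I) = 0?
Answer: 3086126718/7641255127 ≈ 0.40388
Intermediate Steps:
r(n) = 9 - n
t(c, U) = c/(2*U) (t(c, U) = (c + 0)/(U + U) = c/((2*U)) = c*(1/(2*U)) = c/(2*U))
b = 544141 (b = (9 - 1*1461) + 545593 = (9 - 1461) + 545593 = -1452 + 545593 = 544141)
(b + 988196)/(3794068 + t(-2175, -1007)) = (544141 + 988196)/(3794068 + (½)*(-2175)/(-1007)) = 1532337/(3794068 + (½)*(-2175)*(-1/1007)) = 1532337/(3794068 + 2175/2014) = 1532337/(7641255127/2014) = 1532337*(2014/7641255127) = 3086126718/7641255127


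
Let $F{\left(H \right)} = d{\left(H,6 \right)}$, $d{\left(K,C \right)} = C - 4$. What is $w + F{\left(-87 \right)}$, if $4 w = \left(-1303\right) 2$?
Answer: $- \frac{1299}{2} \approx -649.5$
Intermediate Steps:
$d{\left(K,C \right)} = -4 + C$
$w = - \frac{1303}{2}$ ($w = \frac{\left(-1303\right) 2}{4} = \frac{1}{4} \left(-2606\right) = - \frac{1303}{2} \approx -651.5$)
$F{\left(H \right)} = 2$ ($F{\left(H \right)} = -4 + 6 = 2$)
$w + F{\left(-87 \right)} = - \frac{1303}{2} + 2 = - \frac{1299}{2}$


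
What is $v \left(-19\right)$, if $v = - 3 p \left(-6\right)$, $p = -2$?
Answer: $684$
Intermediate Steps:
$v = -36$ ($v = \left(-3\right) \left(-2\right) \left(-6\right) = 6 \left(-6\right) = -36$)
$v \left(-19\right) = \left(-36\right) \left(-19\right) = 684$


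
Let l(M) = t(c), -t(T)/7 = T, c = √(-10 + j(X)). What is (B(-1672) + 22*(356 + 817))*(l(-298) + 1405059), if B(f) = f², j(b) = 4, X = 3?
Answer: 3964219412010 - 19749730*I*√6 ≈ 3.9642e+12 - 4.8377e+7*I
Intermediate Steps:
c = I*√6 (c = √(-10 + 4) = √(-6) = I*√6 ≈ 2.4495*I)
t(T) = -7*T
l(M) = -7*I*√6
(B(-1672) + 22*(356 + 817))*(l(-298) + 1405059) = ((-1672)² + 22*(356 + 817))*(-7*I*√6 + 1405059) = (2795584 + 22*1173)*(1405059 - 7*I*√6) = (2795584 + 25806)*(1405059 - 7*I*√6) = 2821390*(1405059 - 7*I*√6) = 3964219412010 - 19749730*I*√6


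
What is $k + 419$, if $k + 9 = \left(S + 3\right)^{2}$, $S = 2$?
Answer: $435$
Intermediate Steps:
$k = 16$ ($k = -9 + \left(2 + 3\right)^{2} = -9 + 5^{2} = -9 + 25 = 16$)
$k + 419 = 16 + 419 = 435$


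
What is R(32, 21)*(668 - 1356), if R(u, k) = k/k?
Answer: -688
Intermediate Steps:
R(u, k) = 1
R(32, 21)*(668 - 1356) = 1*(668 - 1356) = 1*(-688) = -688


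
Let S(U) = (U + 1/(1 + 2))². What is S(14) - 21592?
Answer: -192479/9 ≈ -21387.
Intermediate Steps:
S(U) = (⅓ + U)² (S(U) = (U + 1/3)² = (U + ⅓)² = (⅓ + U)²)
S(14) - 21592 = (1 + 3*14)²/9 - 21592 = (1 + 42)²/9 - 21592 = (⅑)*43² - 21592 = (⅑)*1849 - 21592 = 1849/9 - 21592 = -192479/9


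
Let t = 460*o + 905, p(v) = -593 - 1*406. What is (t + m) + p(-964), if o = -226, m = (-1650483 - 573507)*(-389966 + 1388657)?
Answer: -2221078901144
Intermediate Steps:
m = -2221078797090 (m = -2223990*998691 = -2221078797090)
p(v) = -999 (p(v) = -593 - 406 = -999)
t = -103055 (t = 460*(-226) + 905 = -103960 + 905 = -103055)
(t + m) + p(-964) = (-103055 - 2221078797090) - 999 = -2221078900145 - 999 = -2221078901144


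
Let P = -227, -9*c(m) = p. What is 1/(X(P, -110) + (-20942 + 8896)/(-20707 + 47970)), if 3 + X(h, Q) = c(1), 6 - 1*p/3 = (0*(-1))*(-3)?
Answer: -27263/148361 ≈ -0.18376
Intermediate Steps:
p = 18 (p = 18 - 3*0*(-1)*(-3) = 18 - 0*(-3) = 18 - 3*0 = 18 + 0 = 18)
c(m) = -2 (c(m) = -⅑*18 = -2)
X(h, Q) = -5 (X(h, Q) = -3 - 2 = -5)
1/(X(P, -110) + (-20942 + 8896)/(-20707 + 47970)) = 1/(-5 + (-20942 + 8896)/(-20707 + 47970)) = 1/(-5 - 12046/27263) = 1/(-148361/27263) = -27263/148361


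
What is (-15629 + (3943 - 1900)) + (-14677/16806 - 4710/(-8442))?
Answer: -107087528147/7882014 ≈ -13586.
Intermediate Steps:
(-15629 + (3943 - 1900)) + (-14677/16806 - 4710/(-8442)) = (-15629 + 2043) + (-14677*1/16806 - 4710*(-1/8442)) = -13586 + (-14677/16806 + 785/1407) = -13586 - 2485943/7882014 = -107087528147/7882014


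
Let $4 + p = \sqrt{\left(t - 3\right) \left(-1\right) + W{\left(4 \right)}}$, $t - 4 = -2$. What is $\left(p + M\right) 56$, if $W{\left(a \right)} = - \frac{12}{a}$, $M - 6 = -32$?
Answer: $-1680 + 56 i \sqrt{2} \approx -1680.0 + 79.196 i$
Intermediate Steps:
$t = 2$ ($t = 4 - 2 = 2$)
$M = -26$ ($M = 6 - 32 = -26$)
$p = -4 + i \sqrt{2}$ ($p = -4 + \sqrt{\left(2 - 3\right) \left(-1\right) - \frac{12}{4}} = -4 + \sqrt{\left(-1\right) \left(-1\right) - 3} = -4 + \sqrt{1 - 3} = -4 + \sqrt{-2} = -4 + i \sqrt{2} \approx -4.0 + 1.4142 i$)
$\left(p + M\right) 56 = \left(\left(-4 + i \sqrt{2}\right) - 26\right) 56 = \left(-30 + i \sqrt{2}\right) 56 = -1680 + 56 i \sqrt{2}$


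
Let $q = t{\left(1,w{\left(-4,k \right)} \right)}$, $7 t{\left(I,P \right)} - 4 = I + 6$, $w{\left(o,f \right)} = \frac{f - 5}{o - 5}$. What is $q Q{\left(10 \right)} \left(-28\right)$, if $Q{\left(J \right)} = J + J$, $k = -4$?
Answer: $-880$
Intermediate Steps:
$w{\left(o,f \right)} = \frac{-5 + f}{-5 + o}$
$Q{\left(J \right)} = 2 J$
$t{\left(I,P \right)} = \frac{10}{7} + \frac{I}{7}$ ($t{\left(I,P \right)} = \frac{4}{7} + \frac{I + 6}{7} = \frac{4}{7} + \frac{6 + I}{7} = \frac{4}{7} + \left(\frac{6}{7} + \frac{I}{7}\right) = \frac{10}{7} + \frac{I}{7}$)
$q = \frac{11}{7}$ ($q = \frac{10}{7} + \frac{1}{7} \cdot 1 = \frac{10}{7} + \frac{1}{7} = \frac{11}{7} \approx 1.5714$)
$q Q{\left(10 \right)} \left(-28\right) = \frac{11 \cdot 2 \cdot 10}{7} \left(-28\right) = \frac{11}{7} \cdot 20 \left(-28\right) = \frac{220}{7} \left(-28\right) = -880$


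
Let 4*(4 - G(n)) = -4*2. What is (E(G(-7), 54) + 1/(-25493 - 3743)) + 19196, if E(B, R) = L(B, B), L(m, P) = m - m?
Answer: 561214255/29236 ≈ 19196.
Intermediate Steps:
G(n) = 6 (G(n) = 4 - (-1)*2 = 4 - ¼*(-8) = 4 + 2 = 6)
L(m, P) = 0
E(B, R) = 0
(E(G(-7), 54) + 1/(-25493 - 3743)) + 19196 = (0 + 1/(-25493 - 3743)) + 19196 = (0 + 1/(-29236)) + 19196 = (0 - 1/29236) + 19196 = -1/29236 + 19196 = 561214255/29236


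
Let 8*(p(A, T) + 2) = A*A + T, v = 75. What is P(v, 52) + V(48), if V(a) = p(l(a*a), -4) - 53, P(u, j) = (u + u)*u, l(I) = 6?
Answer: 11199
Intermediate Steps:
P(u, j) = 2*u**2 (P(u, j) = (2*u)*u = 2*u**2)
p(A, T) = -2 + T/8 + A**2/8 (p(A, T) = -2 + (A*A + T)/8 = -2 + (A**2 + T)/8 = -2 + (T + A**2)/8 = -2 + (T/8 + A**2/8) = -2 + T/8 + A**2/8)
V(a) = -51 (V(a) = (-2 + (1/8)*(-4) + (1/8)*6**2) - 53 = (-2 - 1/2 + (1/8)*36) - 53 = (-2 - 1/2 + 9/2) - 53 = 2 - 53 = -51)
P(v, 52) + V(48) = 2*75**2 - 51 = 2*5625 - 51 = 11250 - 51 = 11199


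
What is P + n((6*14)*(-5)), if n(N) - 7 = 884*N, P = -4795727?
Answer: -5167000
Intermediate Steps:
n(N) = 7 + 884*N
P + n((6*14)*(-5)) = -4795727 + (7 + 884*((6*14)*(-5))) = -4795727 + (7 + 884*(84*(-5))) = -4795727 + (7 + 884*(-420)) = -4795727 + (7 - 371280) = -4795727 - 371273 = -5167000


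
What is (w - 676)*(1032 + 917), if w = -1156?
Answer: -3570568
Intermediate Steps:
(w - 676)*(1032 + 917) = (-1156 - 676)*(1032 + 917) = -1832*1949 = -3570568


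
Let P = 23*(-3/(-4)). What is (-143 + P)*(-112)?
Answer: 14084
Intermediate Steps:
P = 69/4 (P = 23*(-3*(-¼)) = 23*(¾) = 69/4 ≈ 17.250)
(-143 + P)*(-112) = (-143 + 69/4)*(-112) = -503/4*(-112) = 14084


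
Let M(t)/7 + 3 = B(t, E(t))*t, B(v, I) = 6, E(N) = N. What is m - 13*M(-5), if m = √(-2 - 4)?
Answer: 3003 + I*√6 ≈ 3003.0 + 2.4495*I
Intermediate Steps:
m = I*√6 (m = √(-6) = I*√6 ≈ 2.4495*I)
M(t) = -21 + 42*t (M(t) = -21 + 7*(6*t) = -21 + 42*t)
m - 13*M(-5) = I*√6 - 13*(-21 + 42*(-5)) = I*√6 - 13*(-21 - 210) = I*√6 - 13*(-231) = I*√6 + 3003 = 3003 + I*√6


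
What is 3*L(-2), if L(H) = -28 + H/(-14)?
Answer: -585/7 ≈ -83.571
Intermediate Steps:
L(H) = -28 - H/14 (L(H) = -28 + H*(-1/14) = -28 - H/14)
3*L(-2) = 3*(-28 - 1/14*(-2)) = 3*(-28 + 1/7) = 3*(-195/7) = -585/7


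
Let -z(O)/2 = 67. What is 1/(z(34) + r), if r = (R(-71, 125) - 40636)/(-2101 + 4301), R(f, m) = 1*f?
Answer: -2200/335507 ≈ -0.0065572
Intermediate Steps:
z(O) = -134 (z(O) = -2*67 = -134)
R(f, m) = f
r = -40707/2200 (r = (-71 - 40636)/(-2101 + 4301) = -40707/2200 ≈ -18.503)
1/(z(34) + r) = 1/(-134 - 40707/2200) = 1/(-335507/2200) = -2200/335507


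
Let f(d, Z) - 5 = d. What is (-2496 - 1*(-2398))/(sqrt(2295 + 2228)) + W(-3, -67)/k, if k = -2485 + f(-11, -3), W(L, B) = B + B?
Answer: 134/2491 - 98*sqrt(4523)/4523 ≈ -1.4034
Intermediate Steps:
f(d, Z) = 5 + d
W(L, B) = 2*B
k = -2491 (k = -2485 + (5 - 11) = -2485 - 6 = -2491)
(-2496 - 1*(-2398))/(sqrt(2295 + 2228)) + W(-3, -67)/k = (-2496 - 1*(-2398))/(sqrt(2295 + 2228)) + (2*(-67))/(-2491) = (-2496 + 2398)/(sqrt(4523)) - 134*(-1/2491) = -98*sqrt(4523)/4523 + 134/2491 = 134/2491 - 98*sqrt(4523)/4523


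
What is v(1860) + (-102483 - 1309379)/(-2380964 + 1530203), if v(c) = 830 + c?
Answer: 2289958952/850761 ≈ 2691.7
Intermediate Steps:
v(1860) + (-102483 - 1309379)/(-2380964 + 1530203) = (830 + 1860) + (-102483 - 1309379)/(-2380964 + 1530203) = 2690 - 1411862/(-850761) = 2690 - 1411862*(-1/850761) = 2690 + 1411862/850761 = 2289958952/850761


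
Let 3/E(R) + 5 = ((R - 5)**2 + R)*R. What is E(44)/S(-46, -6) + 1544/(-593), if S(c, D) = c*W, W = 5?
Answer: -24451789379/9391133450 ≈ -2.6037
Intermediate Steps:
S(c, D) = 5*c (S(c, D) = c*5 = 5*c)
E(R) = 3/(-5 + R*(R + (-5 + R)**2)) (E(R) = 3/(-5 + ((R - 5)**2 + R)*R) = 3/(-5 + ((-5 + R)**2 + R)*R) = 3/(-5 + (R + (-5 + R)**2)*R) = 3/(-5 + R*(R + (-5 + R)**2)))
E(44)/S(-46, -6) + 1544/(-593) = (3/(-5 + 44**2 + 44*(-5 + 44)**2))/((5*(-46))) + 1544/(-593) = (3/(-5 + 1936 + 44*39**2))/(-230) + 1544*(-1/593) = (3/(-5 + 1936 + 44*1521))*(-1/230) - 1544/593 = (3/(-5 + 1936 + 66924))*(-1/230) - 1544/593 = (3/68855)*(-1/230) - 1544/593 = -3/15836650 - 1544/593 = -24451789379/9391133450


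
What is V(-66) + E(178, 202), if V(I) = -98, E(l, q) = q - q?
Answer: -98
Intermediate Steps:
E(l, q) = 0
V(-66) + E(178, 202) = -98 + 0 = -98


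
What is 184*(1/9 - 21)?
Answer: -34592/9 ≈ -3843.6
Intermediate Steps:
184*(1/9 - 21) = 184*(⅑ - 21) = 184*(-188/9) = -34592/9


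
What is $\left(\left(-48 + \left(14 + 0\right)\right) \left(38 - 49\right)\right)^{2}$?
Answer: $139876$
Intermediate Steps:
$\left(\left(-48 + \left(14 + 0\right)\right) \left(38 - 49\right)\right)^{2} = \left(\left(-48 + 14\right) \left(-11\right)\right)^{2} = \left(\left(-34\right) \left(-11\right)\right)^{2} = 374^{2} = 139876$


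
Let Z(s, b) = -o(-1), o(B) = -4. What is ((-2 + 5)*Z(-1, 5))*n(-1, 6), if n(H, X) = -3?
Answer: -36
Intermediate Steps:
Z(s, b) = 4 (Z(s, b) = -1*(-4) = 4)
((-2 + 5)*Z(-1, 5))*n(-1, 6) = ((-2 + 5)*4)*(-3) = (3*4)*(-3) = 12*(-3) = -36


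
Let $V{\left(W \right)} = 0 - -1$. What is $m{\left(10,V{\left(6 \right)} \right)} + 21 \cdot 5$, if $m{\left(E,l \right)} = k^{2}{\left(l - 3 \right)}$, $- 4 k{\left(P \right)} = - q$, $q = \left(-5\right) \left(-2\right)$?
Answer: $\frac{445}{4} \approx 111.25$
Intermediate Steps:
$V{\left(W \right)} = 1$ ($V{\left(W \right)} = 0 + 1 = 1$)
$q = 10$
$k{\left(P \right)} = \frac{5}{2}$ ($k{\left(P \right)} = - \frac{\left(-1\right) 10}{4} = \left(- \frac{1}{4}\right) \left(-10\right) = \frac{5}{2}$)
$m{\left(E,l \right)} = \frac{25}{4}$ ($m{\left(E,l \right)} = \left(\frac{5}{2}\right)^{2} = \frac{25}{4}$)
$m{\left(10,V{\left(6 \right)} \right)} + 21 \cdot 5 = \frac{25}{4} + 21 \cdot 5 = \frac{25}{4} + 105 = \frac{445}{4}$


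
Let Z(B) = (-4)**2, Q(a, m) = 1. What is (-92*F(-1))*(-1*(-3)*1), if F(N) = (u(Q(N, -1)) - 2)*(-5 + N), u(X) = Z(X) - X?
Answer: 21528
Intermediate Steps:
Z(B) = 16
u(X) = 16 - X
F(N) = -65 + 13*N (F(N) = ((16 - 1*1) - 2)*(-5 + N) = ((16 - 1) - 2)*(-5 + N) = (15 - 2)*(-5 + N) = 13*(-5 + N) = -65 + 13*N)
(-92*F(-1))*(-1*(-3)*1) = (-92*(-65 + 13*(-1)))*(-1*(-3)*1) = (-92*(-65 - 13))*(3*1) = -92*(-78)*3 = 7176*3 = 21528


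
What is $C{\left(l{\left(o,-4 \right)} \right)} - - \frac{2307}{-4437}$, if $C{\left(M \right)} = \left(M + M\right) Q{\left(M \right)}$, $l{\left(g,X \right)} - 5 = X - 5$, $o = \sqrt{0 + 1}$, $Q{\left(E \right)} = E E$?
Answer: $- \frac{190081}{1479} \approx -128.52$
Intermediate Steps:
$Q{\left(E \right)} = E^{2}$
$o = 1$ ($o = \sqrt{1} = 1$)
$l{\left(g,X \right)} = X$ ($l{\left(g,X \right)} = 5 + \left(X - 5\right) = 5 + \left(-5 + X\right) = X$)
$C{\left(M \right)} = 2 M^{3}$ ($C{\left(M \right)} = \left(M + M\right) M^{2} = 2 M M^{2} = 2 M^{3}$)
$C{\left(l{\left(o,-4 \right)} \right)} - - \frac{2307}{-4437} = 2 \left(-4\right)^{3} - - \frac{2307}{-4437} = 2 \left(-64\right) - \left(-2307\right) \left(- \frac{1}{4437}\right) = -128 - \frac{769}{1479} = - \frac{190081}{1479}$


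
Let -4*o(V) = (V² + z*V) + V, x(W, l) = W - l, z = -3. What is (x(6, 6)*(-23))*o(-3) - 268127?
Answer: -268127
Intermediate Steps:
o(V) = V/2 - V²/4 (o(V) = -((V² - 3*V) + V)/4 = -(V² - 2*V)/4 = V/2 - V²/4)
(x(6, 6)*(-23))*o(-3) - 268127 = ((6 - 1*6)*(-23))*((¼)*(-3)*(2 - 1*(-3))) - 268127 = ((6 - 6)*(-23))*((¼)*(-3)*(2 + 3)) - 268127 = (0*(-23))*((¼)*(-3)*5) - 268127 = 0*(-15/4) - 268127 = 0 - 268127 = -268127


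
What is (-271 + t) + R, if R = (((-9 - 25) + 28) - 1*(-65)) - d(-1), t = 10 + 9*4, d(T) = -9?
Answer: -157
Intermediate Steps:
t = 46 (t = 10 + 36 = 46)
R = 68 (R = (((-9 - 25) + 28) - 1*(-65)) - 1*(-9) = ((-34 + 28) + 65) + 9 = (-6 + 65) + 9 = 59 + 9 = 68)
(-271 + t) + R = (-271 + 46) + 68 = -225 + 68 = -157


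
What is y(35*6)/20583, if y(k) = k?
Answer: 70/6861 ≈ 0.010203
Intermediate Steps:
y(35*6)/20583 = (35*6)/20583 = 210*(1/20583) = 70/6861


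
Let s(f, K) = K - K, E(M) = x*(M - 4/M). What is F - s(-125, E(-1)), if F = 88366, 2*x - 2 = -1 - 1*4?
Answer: 88366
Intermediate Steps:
x = -3/2 (x = 1 + (-1 - 1*4)/2 = 1 + (-1 - 4)/2 = 1 + (½)*(-5) = 1 - 5/2 = -3/2 ≈ -1.5000)
E(M) = 6/M - 3*M/2 (E(M) = -3*(M - 4/M)/2 = 6/M - 3*M/2)
s(f, K) = 0
F - s(-125, E(-1)) = 88366 - 1*0 = 88366 + 0 = 88366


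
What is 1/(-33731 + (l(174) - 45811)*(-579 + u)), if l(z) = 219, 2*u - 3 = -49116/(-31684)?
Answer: 7921/208007923645 ≈ 3.8080e-8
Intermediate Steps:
u = 18021/7921 (u = 3/2 + (-49116/(-31684))/2 = 3/2 + (-49116*(-1/31684))/2 = 3/2 + (½)*(12279/7921) = 3/2 + 12279/15842 = 18021/7921 ≈ 2.2751)
1/(-33731 + (l(174) - 45811)*(-579 + u)) = 1/(-33731 + (219 - 45811)*(-579 + 18021/7921)) = 1/(-33731 - 45592*(-4568238/7921)) = 1/(-33731 + 208275106896/7921) = 1/(208007923645/7921) = 7921/208007923645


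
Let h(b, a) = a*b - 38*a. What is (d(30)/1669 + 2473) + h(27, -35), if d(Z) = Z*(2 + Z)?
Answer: 4770962/1669 ≈ 2858.6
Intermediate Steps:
h(b, a) = -38*a + a*b
(d(30)/1669 + 2473) + h(27, -35) = ((30*(2 + 30))/1669 + 2473) - 35*(-38 + 27) = ((30*32)*(1/1669) + 2473) - 35*(-11) = (960*(1/1669) + 2473) + 385 = (960/1669 + 2473) + 385 = 4128397/1669 + 385 = 4770962/1669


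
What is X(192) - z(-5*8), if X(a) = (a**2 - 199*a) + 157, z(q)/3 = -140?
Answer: -767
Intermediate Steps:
z(q) = -420 (z(q) = 3*(-140) = -420)
X(a) = 157 + a**2 - 199*a
X(192) - z(-5*8) = (157 + 192**2 - 199*192) - 1*(-420) = (157 + 36864 - 38208) + 420 = -1187 + 420 = -767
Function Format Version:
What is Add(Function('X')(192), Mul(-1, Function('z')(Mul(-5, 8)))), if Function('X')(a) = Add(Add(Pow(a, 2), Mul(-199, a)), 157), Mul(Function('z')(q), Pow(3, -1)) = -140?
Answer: -767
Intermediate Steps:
Function('z')(q) = -420 (Function('z')(q) = Mul(3, -140) = -420)
Function('X')(a) = Add(157, Pow(a, 2), Mul(-199, a))
Add(Function('X')(192), Mul(-1, Function('z')(Mul(-5, 8)))) = Add(Add(157, Pow(192, 2), Mul(-199, 192)), Mul(-1, -420)) = Add(Add(157, 36864, -38208), 420) = Add(-1187, 420) = -767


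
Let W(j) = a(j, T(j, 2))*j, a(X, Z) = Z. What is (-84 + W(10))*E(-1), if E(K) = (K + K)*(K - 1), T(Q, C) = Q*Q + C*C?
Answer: 3824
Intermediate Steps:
T(Q, C) = C² + Q² (T(Q, C) = Q² + C² = C² + Q²)
E(K) = 2*K*(-1 + K) (E(K) = (2*K)*(-1 + K) = 2*K*(-1 + K))
W(j) = j*(4 + j²) (W(j) = (2² + j²)*j = (4 + j²)*j = j*(4 + j²))
(-84 + W(10))*E(-1) = (-84 + 10*(4 + 10²))*(2*(-1)*(-1 - 1)) = (-84 + 10*(4 + 100))*(2*(-1)*(-2)) = (-84 + 10*104)*4 = (-84 + 1040)*4 = 956*4 = 3824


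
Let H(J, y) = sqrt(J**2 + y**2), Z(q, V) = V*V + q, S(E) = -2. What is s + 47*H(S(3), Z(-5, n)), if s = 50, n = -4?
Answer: 50 + 235*sqrt(5) ≈ 575.48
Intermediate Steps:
Z(q, V) = q + V**2 (Z(q, V) = V**2 + q = q + V**2)
s + 47*H(S(3), Z(-5, n)) = 50 + 47*sqrt((-2)**2 + (-5 + (-4)**2)**2) = 50 + 47*sqrt(4 + (-5 + 16)**2) = 50 + 47*sqrt(4 + 11**2) = 50 + 47*sqrt(4 + 121) = 50 + 47*sqrt(125) = 50 + 47*(5*sqrt(5)) = 50 + 235*sqrt(5)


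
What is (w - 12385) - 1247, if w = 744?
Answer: -12888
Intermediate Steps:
(w - 12385) - 1247 = (744 - 12385) - 1247 = -11641 - 1247 = -12888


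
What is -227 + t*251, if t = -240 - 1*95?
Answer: -84312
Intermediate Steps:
t = -335 (t = -240 - 95 = -335)
-227 + t*251 = -227 - 335*251 = -227 - 84085 = -84312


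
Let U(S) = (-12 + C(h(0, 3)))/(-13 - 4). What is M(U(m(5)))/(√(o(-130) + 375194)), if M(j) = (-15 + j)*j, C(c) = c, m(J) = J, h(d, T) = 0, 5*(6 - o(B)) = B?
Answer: -1458*√375226/54220157 ≈ -0.016472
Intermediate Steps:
o(B) = 6 - B/5
U(S) = 12/17 (U(S) = (-12 + 0)/(-13 - 4) = -12/(-17) = -12*(-1/17) = 12/17)
M(j) = j*(-15 + j)
M(U(m(5)))/(√(o(-130) + 375194)) = (12*(-15 + 12/17)/17)/(√((6 - ⅕*(-130)) + 375194)) = ((12/17)*(-243/17))/(√((6 + 26) + 375194)) = -2916/(289*√(32 + 375194)) = -2916*√375226/375226/289 = -1458*√375226/54220157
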